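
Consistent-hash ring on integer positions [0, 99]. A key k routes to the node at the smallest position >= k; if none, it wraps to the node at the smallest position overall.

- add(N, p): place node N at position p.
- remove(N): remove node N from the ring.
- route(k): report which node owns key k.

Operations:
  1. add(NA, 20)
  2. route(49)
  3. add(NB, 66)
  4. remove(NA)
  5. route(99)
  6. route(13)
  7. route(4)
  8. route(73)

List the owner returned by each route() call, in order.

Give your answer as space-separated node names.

Answer: NA NB NB NB NB

Derivation:
Op 1: add NA@20 -> ring=[20:NA]
Op 2: route key 49: none >= 49, wrap to smallest pos 20 -> NA
Op 3: add NB@66 -> ring=[20:NA,66:NB]
Op 4: remove NA -> ring=[66:NB]
Op 5: route key 99: none >= 99, wrap to smallest pos 66 -> NB
Op 6: route key 13: smallest pos >= 13 is 66 -> NB
Op 7: route key 4: smallest pos >= 4 is 66 -> NB
Op 8: route key 73: none >= 73, wrap to smallest pos 66 -> NB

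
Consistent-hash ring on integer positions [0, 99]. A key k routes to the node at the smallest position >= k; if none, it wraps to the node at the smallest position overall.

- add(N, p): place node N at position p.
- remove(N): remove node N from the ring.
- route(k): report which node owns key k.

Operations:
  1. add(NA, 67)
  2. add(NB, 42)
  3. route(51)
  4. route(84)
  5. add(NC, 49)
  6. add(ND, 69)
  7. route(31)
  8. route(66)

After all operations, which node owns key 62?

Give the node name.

Op 1: add NA@67 -> ring=[67:NA]
Op 2: add NB@42 -> ring=[42:NB,67:NA]
Op 3: route key 51: smallest pos >= 51 is 67 -> NA
Op 4: route key 84: none >= 84, wrap to smallest pos 42 -> NB
Op 5: add NC@49 -> ring=[42:NB,49:NC,67:NA]
Op 6: add ND@69 -> ring=[42:NB,49:NC,67:NA,69:ND]
Op 7: route key 31: smallest pos >= 31 is 42 -> NB
Op 8: route key 66: smallest pos >= 66 is 67 -> NA
Final route key 62: smallest pos >= 62 is 67 -> NA

Answer: NA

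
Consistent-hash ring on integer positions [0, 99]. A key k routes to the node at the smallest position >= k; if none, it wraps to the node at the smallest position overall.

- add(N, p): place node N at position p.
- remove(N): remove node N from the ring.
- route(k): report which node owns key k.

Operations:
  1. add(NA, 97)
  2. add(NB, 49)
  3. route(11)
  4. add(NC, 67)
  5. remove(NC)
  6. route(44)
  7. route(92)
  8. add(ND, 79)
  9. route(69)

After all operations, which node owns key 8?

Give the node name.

Op 1: add NA@97 -> ring=[97:NA]
Op 2: add NB@49 -> ring=[49:NB,97:NA]
Op 3: route key 11: smallest pos >= 11 is 49 -> NB
Op 4: add NC@67 -> ring=[49:NB,67:NC,97:NA]
Op 5: remove NC -> ring=[49:NB,97:NA]
Op 6: route key 44: smallest pos >= 44 is 49 -> NB
Op 7: route key 92: smallest pos >= 92 is 97 -> NA
Op 8: add ND@79 -> ring=[49:NB,79:ND,97:NA]
Op 9: route key 69: smallest pos >= 69 is 79 -> ND
Final route key 8: smallest pos >= 8 is 49 -> NB

Answer: NB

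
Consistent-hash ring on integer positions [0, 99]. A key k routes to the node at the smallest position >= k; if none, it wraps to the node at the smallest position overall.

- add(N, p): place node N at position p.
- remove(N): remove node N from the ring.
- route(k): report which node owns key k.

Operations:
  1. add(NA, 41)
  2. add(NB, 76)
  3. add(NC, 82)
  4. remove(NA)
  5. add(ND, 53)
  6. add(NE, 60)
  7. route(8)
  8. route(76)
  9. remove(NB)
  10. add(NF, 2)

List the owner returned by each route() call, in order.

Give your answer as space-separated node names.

Answer: ND NB

Derivation:
Op 1: add NA@41 -> ring=[41:NA]
Op 2: add NB@76 -> ring=[41:NA,76:NB]
Op 3: add NC@82 -> ring=[41:NA,76:NB,82:NC]
Op 4: remove NA -> ring=[76:NB,82:NC]
Op 5: add ND@53 -> ring=[53:ND,76:NB,82:NC]
Op 6: add NE@60 -> ring=[53:ND,60:NE,76:NB,82:NC]
Op 7: route key 8: smallest pos >= 8 is 53 -> ND
Op 8: route key 76: smallest pos >= 76 is 76 -> NB
Op 9: remove NB -> ring=[53:ND,60:NE,82:NC]
Op 10: add NF@2 -> ring=[2:NF,53:ND,60:NE,82:NC]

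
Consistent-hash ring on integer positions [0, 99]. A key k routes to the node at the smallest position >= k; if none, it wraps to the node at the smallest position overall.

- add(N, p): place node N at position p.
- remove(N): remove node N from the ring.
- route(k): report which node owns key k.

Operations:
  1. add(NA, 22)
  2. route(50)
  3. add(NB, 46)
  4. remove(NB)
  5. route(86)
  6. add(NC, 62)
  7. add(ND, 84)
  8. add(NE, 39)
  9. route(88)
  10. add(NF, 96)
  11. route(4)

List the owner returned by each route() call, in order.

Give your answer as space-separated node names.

Op 1: add NA@22 -> ring=[22:NA]
Op 2: route key 50: none >= 50, wrap to smallest pos 22 -> NA
Op 3: add NB@46 -> ring=[22:NA,46:NB]
Op 4: remove NB -> ring=[22:NA]
Op 5: route key 86: none >= 86, wrap to smallest pos 22 -> NA
Op 6: add NC@62 -> ring=[22:NA,62:NC]
Op 7: add ND@84 -> ring=[22:NA,62:NC,84:ND]
Op 8: add NE@39 -> ring=[22:NA,39:NE,62:NC,84:ND]
Op 9: route key 88: none >= 88, wrap to smallest pos 22 -> NA
Op 10: add NF@96 -> ring=[22:NA,39:NE,62:NC,84:ND,96:NF]
Op 11: route key 4: smallest pos >= 4 is 22 -> NA

Answer: NA NA NA NA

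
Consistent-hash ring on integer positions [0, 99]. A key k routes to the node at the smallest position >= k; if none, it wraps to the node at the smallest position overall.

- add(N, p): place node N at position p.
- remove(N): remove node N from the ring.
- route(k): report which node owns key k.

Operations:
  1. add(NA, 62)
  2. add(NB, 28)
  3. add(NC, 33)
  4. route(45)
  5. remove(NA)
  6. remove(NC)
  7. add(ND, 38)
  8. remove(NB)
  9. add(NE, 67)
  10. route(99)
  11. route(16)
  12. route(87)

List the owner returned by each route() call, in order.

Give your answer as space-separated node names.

Answer: NA ND ND ND

Derivation:
Op 1: add NA@62 -> ring=[62:NA]
Op 2: add NB@28 -> ring=[28:NB,62:NA]
Op 3: add NC@33 -> ring=[28:NB,33:NC,62:NA]
Op 4: route key 45: smallest pos >= 45 is 62 -> NA
Op 5: remove NA -> ring=[28:NB,33:NC]
Op 6: remove NC -> ring=[28:NB]
Op 7: add ND@38 -> ring=[28:NB,38:ND]
Op 8: remove NB -> ring=[38:ND]
Op 9: add NE@67 -> ring=[38:ND,67:NE]
Op 10: route key 99: none >= 99, wrap to smallest pos 38 -> ND
Op 11: route key 16: smallest pos >= 16 is 38 -> ND
Op 12: route key 87: none >= 87, wrap to smallest pos 38 -> ND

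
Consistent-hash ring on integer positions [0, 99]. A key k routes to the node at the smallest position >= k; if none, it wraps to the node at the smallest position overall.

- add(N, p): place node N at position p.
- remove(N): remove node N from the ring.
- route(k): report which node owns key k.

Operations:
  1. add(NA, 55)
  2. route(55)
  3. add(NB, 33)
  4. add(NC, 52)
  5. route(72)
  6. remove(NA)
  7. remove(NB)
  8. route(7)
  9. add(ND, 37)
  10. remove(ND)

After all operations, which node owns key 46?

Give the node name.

Answer: NC

Derivation:
Op 1: add NA@55 -> ring=[55:NA]
Op 2: route key 55: smallest pos >= 55 is 55 -> NA
Op 3: add NB@33 -> ring=[33:NB,55:NA]
Op 4: add NC@52 -> ring=[33:NB,52:NC,55:NA]
Op 5: route key 72: none >= 72, wrap to smallest pos 33 -> NB
Op 6: remove NA -> ring=[33:NB,52:NC]
Op 7: remove NB -> ring=[52:NC]
Op 8: route key 7: smallest pos >= 7 is 52 -> NC
Op 9: add ND@37 -> ring=[37:ND,52:NC]
Op 10: remove ND -> ring=[52:NC]
Final route key 46: smallest pos >= 46 is 52 -> NC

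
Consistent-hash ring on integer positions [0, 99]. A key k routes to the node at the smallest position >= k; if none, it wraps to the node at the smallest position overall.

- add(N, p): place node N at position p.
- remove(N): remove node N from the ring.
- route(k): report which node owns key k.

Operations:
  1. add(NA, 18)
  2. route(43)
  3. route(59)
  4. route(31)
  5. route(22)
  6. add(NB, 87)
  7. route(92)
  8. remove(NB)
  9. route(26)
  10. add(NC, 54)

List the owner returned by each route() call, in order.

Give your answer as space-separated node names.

Op 1: add NA@18 -> ring=[18:NA]
Op 2: route key 43: none >= 43, wrap to smallest pos 18 -> NA
Op 3: route key 59: none >= 59, wrap to smallest pos 18 -> NA
Op 4: route key 31: none >= 31, wrap to smallest pos 18 -> NA
Op 5: route key 22: none >= 22, wrap to smallest pos 18 -> NA
Op 6: add NB@87 -> ring=[18:NA,87:NB]
Op 7: route key 92: none >= 92, wrap to smallest pos 18 -> NA
Op 8: remove NB -> ring=[18:NA]
Op 9: route key 26: none >= 26, wrap to smallest pos 18 -> NA
Op 10: add NC@54 -> ring=[18:NA,54:NC]

Answer: NA NA NA NA NA NA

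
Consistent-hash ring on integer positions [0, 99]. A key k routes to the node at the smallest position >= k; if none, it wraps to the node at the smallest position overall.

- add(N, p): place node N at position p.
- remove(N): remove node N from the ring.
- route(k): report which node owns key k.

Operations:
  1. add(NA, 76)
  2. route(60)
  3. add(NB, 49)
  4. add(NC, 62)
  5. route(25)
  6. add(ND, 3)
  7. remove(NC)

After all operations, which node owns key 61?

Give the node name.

Op 1: add NA@76 -> ring=[76:NA]
Op 2: route key 60: smallest pos >= 60 is 76 -> NA
Op 3: add NB@49 -> ring=[49:NB,76:NA]
Op 4: add NC@62 -> ring=[49:NB,62:NC,76:NA]
Op 5: route key 25: smallest pos >= 25 is 49 -> NB
Op 6: add ND@3 -> ring=[3:ND,49:NB,62:NC,76:NA]
Op 7: remove NC -> ring=[3:ND,49:NB,76:NA]
Final route key 61: smallest pos >= 61 is 76 -> NA

Answer: NA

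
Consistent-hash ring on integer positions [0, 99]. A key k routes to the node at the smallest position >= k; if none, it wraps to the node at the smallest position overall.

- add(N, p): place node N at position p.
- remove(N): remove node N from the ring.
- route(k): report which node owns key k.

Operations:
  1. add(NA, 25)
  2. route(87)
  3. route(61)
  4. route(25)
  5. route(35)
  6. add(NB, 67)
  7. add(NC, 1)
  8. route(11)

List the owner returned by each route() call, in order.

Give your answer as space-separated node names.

Op 1: add NA@25 -> ring=[25:NA]
Op 2: route key 87: none >= 87, wrap to smallest pos 25 -> NA
Op 3: route key 61: none >= 61, wrap to smallest pos 25 -> NA
Op 4: route key 25: smallest pos >= 25 is 25 -> NA
Op 5: route key 35: none >= 35, wrap to smallest pos 25 -> NA
Op 6: add NB@67 -> ring=[25:NA,67:NB]
Op 7: add NC@1 -> ring=[1:NC,25:NA,67:NB]
Op 8: route key 11: smallest pos >= 11 is 25 -> NA

Answer: NA NA NA NA NA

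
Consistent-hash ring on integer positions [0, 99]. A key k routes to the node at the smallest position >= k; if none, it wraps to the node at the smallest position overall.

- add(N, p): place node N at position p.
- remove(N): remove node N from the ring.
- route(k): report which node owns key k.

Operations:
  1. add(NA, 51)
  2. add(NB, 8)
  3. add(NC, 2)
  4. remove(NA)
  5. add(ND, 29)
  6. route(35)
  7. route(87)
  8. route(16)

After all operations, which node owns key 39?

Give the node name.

Op 1: add NA@51 -> ring=[51:NA]
Op 2: add NB@8 -> ring=[8:NB,51:NA]
Op 3: add NC@2 -> ring=[2:NC,8:NB,51:NA]
Op 4: remove NA -> ring=[2:NC,8:NB]
Op 5: add ND@29 -> ring=[2:NC,8:NB,29:ND]
Op 6: route key 35: none >= 35, wrap to smallest pos 2 -> NC
Op 7: route key 87: none >= 87, wrap to smallest pos 2 -> NC
Op 8: route key 16: smallest pos >= 16 is 29 -> ND
Final route key 39: none >= 39, wrap to smallest pos 2 -> NC

Answer: NC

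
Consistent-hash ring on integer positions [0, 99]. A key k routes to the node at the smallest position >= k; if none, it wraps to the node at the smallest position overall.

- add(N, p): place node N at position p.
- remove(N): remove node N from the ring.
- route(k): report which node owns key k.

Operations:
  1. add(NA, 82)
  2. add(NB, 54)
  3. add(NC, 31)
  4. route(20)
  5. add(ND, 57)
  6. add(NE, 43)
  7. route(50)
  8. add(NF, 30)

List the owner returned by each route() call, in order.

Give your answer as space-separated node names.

Op 1: add NA@82 -> ring=[82:NA]
Op 2: add NB@54 -> ring=[54:NB,82:NA]
Op 3: add NC@31 -> ring=[31:NC,54:NB,82:NA]
Op 4: route key 20: smallest pos >= 20 is 31 -> NC
Op 5: add ND@57 -> ring=[31:NC,54:NB,57:ND,82:NA]
Op 6: add NE@43 -> ring=[31:NC,43:NE,54:NB,57:ND,82:NA]
Op 7: route key 50: smallest pos >= 50 is 54 -> NB
Op 8: add NF@30 -> ring=[30:NF,31:NC,43:NE,54:NB,57:ND,82:NA]

Answer: NC NB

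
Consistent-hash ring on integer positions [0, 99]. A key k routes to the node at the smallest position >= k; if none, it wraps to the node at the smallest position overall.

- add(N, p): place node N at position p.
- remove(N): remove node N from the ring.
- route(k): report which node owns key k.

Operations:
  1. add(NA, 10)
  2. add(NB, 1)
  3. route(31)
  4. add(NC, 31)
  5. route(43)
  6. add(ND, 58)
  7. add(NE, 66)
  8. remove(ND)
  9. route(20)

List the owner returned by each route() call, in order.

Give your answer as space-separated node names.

Op 1: add NA@10 -> ring=[10:NA]
Op 2: add NB@1 -> ring=[1:NB,10:NA]
Op 3: route key 31: none >= 31, wrap to smallest pos 1 -> NB
Op 4: add NC@31 -> ring=[1:NB,10:NA,31:NC]
Op 5: route key 43: none >= 43, wrap to smallest pos 1 -> NB
Op 6: add ND@58 -> ring=[1:NB,10:NA,31:NC,58:ND]
Op 7: add NE@66 -> ring=[1:NB,10:NA,31:NC,58:ND,66:NE]
Op 8: remove ND -> ring=[1:NB,10:NA,31:NC,66:NE]
Op 9: route key 20: smallest pos >= 20 is 31 -> NC

Answer: NB NB NC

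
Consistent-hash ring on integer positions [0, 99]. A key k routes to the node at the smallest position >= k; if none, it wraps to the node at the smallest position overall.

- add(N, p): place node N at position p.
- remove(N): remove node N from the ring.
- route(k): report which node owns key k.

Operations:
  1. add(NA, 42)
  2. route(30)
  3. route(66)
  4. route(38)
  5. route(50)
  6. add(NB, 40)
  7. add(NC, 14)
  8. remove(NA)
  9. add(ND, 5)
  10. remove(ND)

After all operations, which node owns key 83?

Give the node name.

Answer: NC

Derivation:
Op 1: add NA@42 -> ring=[42:NA]
Op 2: route key 30: smallest pos >= 30 is 42 -> NA
Op 3: route key 66: none >= 66, wrap to smallest pos 42 -> NA
Op 4: route key 38: smallest pos >= 38 is 42 -> NA
Op 5: route key 50: none >= 50, wrap to smallest pos 42 -> NA
Op 6: add NB@40 -> ring=[40:NB,42:NA]
Op 7: add NC@14 -> ring=[14:NC,40:NB,42:NA]
Op 8: remove NA -> ring=[14:NC,40:NB]
Op 9: add ND@5 -> ring=[5:ND,14:NC,40:NB]
Op 10: remove ND -> ring=[14:NC,40:NB]
Final route key 83: none >= 83, wrap to smallest pos 14 -> NC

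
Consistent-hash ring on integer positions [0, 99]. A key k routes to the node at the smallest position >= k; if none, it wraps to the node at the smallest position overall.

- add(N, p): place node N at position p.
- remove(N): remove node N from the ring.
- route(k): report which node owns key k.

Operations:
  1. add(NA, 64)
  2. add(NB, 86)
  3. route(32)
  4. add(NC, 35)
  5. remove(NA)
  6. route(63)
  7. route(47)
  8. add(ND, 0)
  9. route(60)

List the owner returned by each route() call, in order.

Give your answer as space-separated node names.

Op 1: add NA@64 -> ring=[64:NA]
Op 2: add NB@86 -> ring=[64:NA,86:NB]
Op 3: route key 32: smallest pos >= 32 is 64 -> NA
Op 4: add NC@35 -> ring=[35:NC,64:NA,86:NB]
Op 5: remove NA -> ring=[35:NC,86:NB]
Op 6: route key 63: smallest pos >= 63 is 86 -> NB
Op 7: route key 47: smallest pos >= 47 is 86 -> NB
Op 8: add ND@0 -> ring=[0:ND,35:NC,86:NB]
Op 9: route key 60: smallest pos >= 60 is 86 -> NB

Answer: NA NB NB NB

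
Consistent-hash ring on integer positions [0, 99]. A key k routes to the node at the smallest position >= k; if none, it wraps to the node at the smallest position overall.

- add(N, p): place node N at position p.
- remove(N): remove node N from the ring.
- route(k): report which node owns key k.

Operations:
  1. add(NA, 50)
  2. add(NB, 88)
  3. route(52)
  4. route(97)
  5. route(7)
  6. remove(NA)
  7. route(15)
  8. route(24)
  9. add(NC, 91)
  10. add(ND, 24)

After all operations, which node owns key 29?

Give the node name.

Answer: NB

Derivation:
Op 1: add NA@50 -> ring=[50:NA]
Op 2: add NB@88 -> ring=[50:NA,88:NB]
Op 3: route key 52: smallest pos >= 52 is 88 -> NB
Op 4: route key 97: none >= 97, wrap to smallest pos 50 -> NA
Op 5: route key 7: smallest pos >= 7 is 50 -> NA
Op 6: remove NA -> ring=[88:NB]
Op 7: route key 15: smallest pos >= 15 is 88 -> NB
Op 8: route key 24: smallest pos >= 24 is 88 -> NB
Op 9: add NC@91 -> ring=[88:NB,91:NC]
Op 10: add ND@24 -> ring=[24:ND,88:NB,91:NC]
Final route key 29: smallest pos >= 29 is 88 -> NB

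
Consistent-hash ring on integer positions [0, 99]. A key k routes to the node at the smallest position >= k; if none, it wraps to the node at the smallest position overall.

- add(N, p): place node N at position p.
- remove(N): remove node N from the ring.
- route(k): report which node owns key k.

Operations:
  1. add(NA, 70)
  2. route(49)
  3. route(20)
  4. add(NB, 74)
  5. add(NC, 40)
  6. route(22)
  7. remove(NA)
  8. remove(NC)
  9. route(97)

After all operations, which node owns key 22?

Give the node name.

Op 1: add NA@70 -> ring=[70:NA]
Op 2: route key 49: smallest pos >= 49 is 70 -> NA
Op 3: route key 20: smallest pos >= 20 is 70 -> NA
Op 4: add NB@74 -> ring=[70:NA,74:NB]
Op 5: add NC@40 -> ring=[40:NC,70:NA,74:NB]
Op 6: route key 22: smallest pos >= 22 is 40 -> NC
Op 7: remove NA -> ring=[40:NC,74:NB]
Op 8: remove NC -> ring=[74:NB]
Op 9: route key 97: none >= 97, wrap to smallest pos 74 -> NB
Final route key 22: smallest pos >= 22 is 74 -> NB

Answer: NB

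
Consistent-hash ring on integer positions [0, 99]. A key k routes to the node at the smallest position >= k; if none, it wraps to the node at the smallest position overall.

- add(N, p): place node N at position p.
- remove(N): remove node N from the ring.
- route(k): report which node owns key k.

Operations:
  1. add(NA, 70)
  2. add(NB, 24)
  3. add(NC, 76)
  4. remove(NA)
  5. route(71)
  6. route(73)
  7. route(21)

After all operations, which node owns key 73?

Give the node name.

Answer: NC

Derivation:
Op 1: add NA@70 -> ring=[70:NA]
Op 2: add NB@24 -> ring=[24:NB,70:NA]
Op 3: add NC@76 -> ring=[24:NB,70:NA,76:NC]
Op 4: remove NA -> ring=[24:NB,76:NC]
Op 5: route key 71: smallest pos >= 71 is 76 -> NC
Op 6: route key 73: smallest pos >= 73 is 76 -> NC
Op 7: route key 21: smallest pos >= 21 is 24 -> NB
Final route key 73: smallest pos >= 73 is 76 -> NC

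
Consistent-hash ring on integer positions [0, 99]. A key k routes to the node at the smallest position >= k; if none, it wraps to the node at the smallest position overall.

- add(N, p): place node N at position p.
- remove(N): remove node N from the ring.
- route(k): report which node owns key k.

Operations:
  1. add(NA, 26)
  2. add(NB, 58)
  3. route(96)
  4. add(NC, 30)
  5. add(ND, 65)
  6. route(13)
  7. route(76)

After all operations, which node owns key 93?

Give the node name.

Op 1: add NA@26 -> ring=[26:NA]
Op 2: add NB@58 -> ring=[26:NA,58:NB]
Op 3: route key 96: none >= 96, wrap to smallest pos 26 -> NA
Op 4: add NC@30 -> ring=[26:NA,30:NC,58:NB]
Op 5: add ND@65 -> ring=[26:NA,30:NC,58:NB,65:ND]
Op 6: route key 13: smallest pos >= 13 is 26 -> NA
Op 7: route key 76: none >= 76, wrap to smallest pos 26 -> NA
Final route key 93: none >= 93, wrap to smallest pos 26 -> NA

Answer: NA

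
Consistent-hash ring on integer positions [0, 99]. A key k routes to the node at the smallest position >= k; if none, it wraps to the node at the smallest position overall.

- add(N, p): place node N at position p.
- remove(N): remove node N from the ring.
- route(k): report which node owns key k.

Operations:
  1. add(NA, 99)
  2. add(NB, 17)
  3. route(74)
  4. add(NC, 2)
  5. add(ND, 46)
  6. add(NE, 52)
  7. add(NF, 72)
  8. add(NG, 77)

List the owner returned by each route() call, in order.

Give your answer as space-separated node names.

Answer: NA

Derivation:
Op 1: add NA@99 -> ring=[99:NA]
Op 2: add NB@17 -> ring=[17:NB,99:NA]
Op 3: route key 74: smallest pos >= 74 is 99 -> NA
Op 4: add NC@2 -> ring=[2:NC,17:NB,99:NA]
Op 5: add ND@46 -> ring=[2:NC,17:NB,46:ND,99:NA]
Op 6: add NE@52 -> ring=[2:NC,17:NB,46:ND,52:NE,99:NA]
Op 7: add NF@72 -> ring=[2:NC,17:NB,46:ND,52:NE,72:NF,99:NA]
Op 8: add NG@77 -> ring=[2:NC,17:NB,46:ND,52:NE,72:NF,77:NG,99:NA]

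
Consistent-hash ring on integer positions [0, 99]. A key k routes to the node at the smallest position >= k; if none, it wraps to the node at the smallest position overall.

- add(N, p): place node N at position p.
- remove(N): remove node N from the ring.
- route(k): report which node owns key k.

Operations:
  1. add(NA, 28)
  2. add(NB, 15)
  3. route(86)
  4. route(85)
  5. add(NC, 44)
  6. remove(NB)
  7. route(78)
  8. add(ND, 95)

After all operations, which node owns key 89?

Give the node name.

Answer: ND

Derivation:
Op 1: add NA@28 -> ring=[28:NA]
Op 2: add NB@15 -> ring=[15:NB,28:NA]
Op 3: route key 86: none >= 86, wrap to smallest pos 15 -> NB
Op 4: route key 85: none >= 85, wrap to smallest pos 15 -> NB
Op 5: add NC@44 -> ring=[15:NB,28:NA,44:NC]
Op 6: remove NB -> ring=[28:NA,44:NC]
Op 7: route key 78: none >= 78, wrap to smallest pos 28 -> NA
Op 8: add ND@95 -> ring=[28:NA,44:NC,95:ND]
Final route key 89: smallest pos >= 89 is 95 -> ND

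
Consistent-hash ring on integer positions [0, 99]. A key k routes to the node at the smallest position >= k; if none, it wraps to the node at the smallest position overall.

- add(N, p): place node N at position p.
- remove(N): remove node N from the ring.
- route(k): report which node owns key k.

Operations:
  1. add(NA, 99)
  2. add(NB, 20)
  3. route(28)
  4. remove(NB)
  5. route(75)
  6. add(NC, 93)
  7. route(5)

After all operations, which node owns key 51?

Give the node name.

Op 1: add NA@99 -> ring=[99:NA]
Op 2: add NB@20 -> ring=[20:NB,99:NA]
Op 3: route key 28: smallest pos >= 28 is 99 -> NA
Op 4: remove NB -> ring=[99:NA]
Op 5: route key 75: smallest pos >= 75 is 99 -> NA
Op 6: add NC@93 -> ring=[93:NC,99:NA]
Op 7: route key 5: smallest pos >= 5 is 93 -> NC
Final route key 51: smallest pos >= 51 is 93 -> NC

Answer: NC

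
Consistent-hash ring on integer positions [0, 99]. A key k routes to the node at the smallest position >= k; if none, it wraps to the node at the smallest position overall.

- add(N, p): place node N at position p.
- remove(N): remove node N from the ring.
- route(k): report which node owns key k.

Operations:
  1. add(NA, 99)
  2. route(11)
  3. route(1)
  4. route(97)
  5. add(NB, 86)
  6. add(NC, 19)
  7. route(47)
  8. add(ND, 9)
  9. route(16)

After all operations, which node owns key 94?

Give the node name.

Answer: NA

Derivation:
Op 1: add NA@99 -> ring=[99:NA]
Op 2: route key 11: smallest pos >= 11 is 99 -> NA
Op 3: route key 1: smallest pos >= 1 is 99 -> NA
Op 4: route key 97: smallest pos >= 97 is 99 -> NA
Op 5: add NB@86 -> ring=[86:NB,99:NA]
Op 6: add NC@19 -> ring=[19:NC,86:NB,99:NA]
Op 7: route key 47: smallest pos >= 47 is 86 -> NB
Op 8: add ND@9 -> ring=[9:ND,19:NC,86:NB,99:NA]
Op 9: route key 16: smallest pos >= 16 is 19 -> NC
Final route key 94: smallest pos >= 94 is 99 -> NA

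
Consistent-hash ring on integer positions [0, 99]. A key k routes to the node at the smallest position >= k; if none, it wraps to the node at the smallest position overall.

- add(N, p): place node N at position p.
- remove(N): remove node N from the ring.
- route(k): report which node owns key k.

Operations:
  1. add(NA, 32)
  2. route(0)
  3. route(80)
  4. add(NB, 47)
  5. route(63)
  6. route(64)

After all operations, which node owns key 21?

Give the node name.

Answer: NA

Derivation:
Op 1: add NA@32 -> ring=[32:NA]
Op 2: route key 0: smallest pos >= 0 is 32 -> NA
Op 3: route key 80: none >= 80, wrap to smallest pos 32 -> NA
Op 4: add NB@47 -> ring=[32:NA,47:NB]
Op 5: route key 63: none >= 63, wrap to smallest pos 32 -> NA
Op 6: route key 64: none >= 64, wrap to smallest pos 32 -> NA
Final route key 21: smallest pos >= 21 is 32 -> NA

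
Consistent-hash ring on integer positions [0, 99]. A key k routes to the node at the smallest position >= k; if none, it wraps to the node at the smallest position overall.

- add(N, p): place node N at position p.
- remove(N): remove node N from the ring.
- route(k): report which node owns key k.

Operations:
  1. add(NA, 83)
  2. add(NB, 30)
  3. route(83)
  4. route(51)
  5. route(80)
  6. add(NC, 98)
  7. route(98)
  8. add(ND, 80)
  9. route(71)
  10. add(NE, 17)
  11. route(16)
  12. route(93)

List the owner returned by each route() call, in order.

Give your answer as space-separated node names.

Op 1: add NA@83 -> ring=[83:NA]
Op 2: add NB@30 -> ring=[30:NB,83:NA]
Op 3: route key 83: smallest pos >= 83 is 83 -> NA
Op 4: route key 51: smallest pos >= 51 is 83 -> NA
Op 5: route key 80: smallest pos >= 80 is 83 -> NA
Op 6: add NC@98 -> ring=[30:NB,83:NA,98:NC]
Op 7: route key 98: smallest pos >= 98 is 98 -> NC
Op 8: add ND@80 -> ring=[30:NB,80:ND,83:NA,98:NC]
Op 9: route key 71: smallest pos >= 71 is 80 -> ND
Op 10: add NE@17 -> ring=[17:NE,30:NB,80:ND,83:NA,98:NC]
Op 11: route key 16: smallest pos >= 16 is 17 -> NE
Op 12: route key 93: smallest pos >= 93 is 98 -> NC

Answer: NA NA NA NC ND NE NC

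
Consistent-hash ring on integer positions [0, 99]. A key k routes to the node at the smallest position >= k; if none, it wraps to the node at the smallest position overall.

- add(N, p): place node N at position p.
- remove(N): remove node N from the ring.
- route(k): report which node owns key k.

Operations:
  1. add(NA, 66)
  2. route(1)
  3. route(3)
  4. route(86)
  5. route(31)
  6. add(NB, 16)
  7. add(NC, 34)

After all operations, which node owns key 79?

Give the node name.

Op 1: add NA@66 -> ring=[66:NA]
Op 2: route key 1: smallest pos >= 1 is 66 -> NA
Op 3: route key 3: smallest pos >= 3 is 66 -> NA
Op 4: route key 86: none >= 86, wrap to smallest pos 66 -> NA
Op 5: route key 31: smallest pos >= 31 is 66 -> NA
Op 6: add NB@16 -> ring=[16:NB,66:NA]
Op 7: add NC@34 -> ring=[16:NB,34:NC,66:NA]
Final route key 79: none >= 79, wrap to smallest pos 16 -> NB

Answer: NB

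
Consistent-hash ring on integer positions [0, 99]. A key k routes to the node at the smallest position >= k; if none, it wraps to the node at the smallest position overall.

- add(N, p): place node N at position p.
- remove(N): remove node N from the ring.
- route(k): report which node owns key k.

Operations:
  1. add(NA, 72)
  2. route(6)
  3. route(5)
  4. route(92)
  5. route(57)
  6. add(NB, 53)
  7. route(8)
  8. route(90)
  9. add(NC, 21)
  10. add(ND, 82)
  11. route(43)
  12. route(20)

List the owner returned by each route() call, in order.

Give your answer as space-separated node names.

Answer: NA NA NA NA NB NB NB NC

Derivation:
Op 1: add NA@72 -> ring=[72:NA]
Op 2: route key 6: smallest pos >= 6 is 72 -> NA
Op 3: route key 5: smallest pos >= 5 is 72 -> NA
Op 4: route key 92: none >= 92, wrap to smallest pos 72 -> NA
Op 5: route key 57: smallest pos >= 57 is 72 -> NA
Op 6: add NB@53 -> ring=[53:NB,72:NA]
Op 7: route key 8: smallest pos >= 8 is 53 -> NB
Op 8: route key 90: none >= 90, wrap to smallest pos 53 -> NB
Op 9: add NC@21 -> ring=[21:NC,53:NB,72:NA]
Op 10: add ND@82 -> ring=[21:NC,53:NB,72:NA,82:ND]
Op 11: route key 43: smallest pos >= 43 is 53 -> NB
Op 12: route key 20: smallest pos >= 20 is 21 -> NC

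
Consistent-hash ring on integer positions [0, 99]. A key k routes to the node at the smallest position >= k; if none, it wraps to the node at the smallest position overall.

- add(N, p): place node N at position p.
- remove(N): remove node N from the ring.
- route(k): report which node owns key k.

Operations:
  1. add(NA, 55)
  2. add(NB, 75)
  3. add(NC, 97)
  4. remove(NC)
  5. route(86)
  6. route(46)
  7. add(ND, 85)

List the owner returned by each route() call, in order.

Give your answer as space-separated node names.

Op 1: add NA@55 -> ring=[55:NA]
Op 2: add NB@75 -> ring=[55:NA,75:NB]
Op 3: add NC@97 -> ring=[55:NA,75:NB,97:NC]
Op 4: remove NC -> ring=[55:NA,75:NB]
Op 5: route key 86: none >= 86, wrap to smallest pos 55 -> NA
Op 6: route key 46: smallest pos >= 46 is 55 -> NA
Op 7: add ND@85 -> ring=[55:NA,75:NB,85:ND]

Answer: NA NA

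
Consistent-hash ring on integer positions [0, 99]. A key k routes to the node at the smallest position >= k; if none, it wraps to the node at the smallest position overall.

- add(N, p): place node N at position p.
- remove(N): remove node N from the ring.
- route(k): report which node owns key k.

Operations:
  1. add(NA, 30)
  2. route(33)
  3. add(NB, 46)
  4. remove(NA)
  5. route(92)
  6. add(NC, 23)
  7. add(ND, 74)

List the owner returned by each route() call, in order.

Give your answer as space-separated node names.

Answer: NA NB

Derivation:
Op 1: add NA@30 -> ring=[30:NA]
Op 2: route key 33: none >= 33, wrap to smallest pos 30 -> NA
Op 3: add NB@46 -> ring=[30:NA,46:NB]
Op 4: remove NA -> ring=[46:NB]
Op 5: route key 92: none >= 92, wrap to smallest pos 46 -> NB
Op 6: add NC@23 -> ring=[23:NC,46:NB]
Op 7: add ND@74 -> ring=[23:NC,46:NB,74:ND]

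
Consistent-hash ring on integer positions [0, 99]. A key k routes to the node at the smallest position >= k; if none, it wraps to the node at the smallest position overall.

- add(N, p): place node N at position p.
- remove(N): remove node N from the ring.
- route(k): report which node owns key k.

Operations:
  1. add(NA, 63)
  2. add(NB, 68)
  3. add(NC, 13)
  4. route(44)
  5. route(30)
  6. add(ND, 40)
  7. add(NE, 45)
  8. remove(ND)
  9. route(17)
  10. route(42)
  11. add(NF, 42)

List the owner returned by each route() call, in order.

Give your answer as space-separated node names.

Op 1: add NA@63 -> ring=[63:NA]
Op 2: add NB@68 -> ring=[63:NA,68:NB]
Op 3: add NC@13 -> ring=[13:NC,63:NA,68:NB]
Op 4: route key 44: smallest pos >= 44 is 63 -> NA
Op 5: route key 30: smallest pos >= 30 is 63 -> NA
Op 6: add ND@40 -> ring=[13:NC,40:ND,63:NA,68:NB]
Op 7: add NE@45 -> ring=[13:NC,40:ND,45:NE,63:NA,68:NB]
Op 8: remove ND -> ring=[13:NC,45:NE,63:NA,68:NB]
Op 9: route key 17: smallest pos >= 17 is 45 -> NE
Op 10: route key 42: smallest pos >= 42 is 45 -> NE
Op 11: add NF@42 -> ring=[13:NC,42:NF,45:NE,63:NA,68:NB]

Answer: NA NA NE NE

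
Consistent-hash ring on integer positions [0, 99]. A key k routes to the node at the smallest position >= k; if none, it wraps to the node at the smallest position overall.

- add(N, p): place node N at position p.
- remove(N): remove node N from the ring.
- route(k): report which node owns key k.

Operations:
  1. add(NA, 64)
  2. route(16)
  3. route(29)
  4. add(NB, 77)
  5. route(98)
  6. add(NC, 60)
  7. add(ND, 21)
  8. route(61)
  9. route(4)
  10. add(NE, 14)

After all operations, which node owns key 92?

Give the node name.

Op 1: add NA@64 -> ring=[64:NA]
Op 2: route key 16: smallest pos >= 16 is 64 -> NA
Op 3: route key 29: smallest pos >= 29 is 64 -> NA
Op 4: add NB@77 -> ring=[64:NA,77:NB]
Op 5: route key 98: none >= 98, wrap to smallest pos 64 -> NA
Op 6: add NC@60 -> ring=[60:NC,64:NA,77:NB]
Op 7: add ND@21 -> ring=[21:ND,60:NC,64:NA,77:NB]
Op 8: route key 61: smallest pos >= 61 is 64 -> NA
Op 9: route key 4: smallest pos >= 4 is 21 -> ND
Op 10: add NE@14 -> ring=[14:NE,21:ND,60:NC,64:NA,77:NB]
Final route key 92: none >= 92, wrap to smallest pos 14 -> NE

Answer: NE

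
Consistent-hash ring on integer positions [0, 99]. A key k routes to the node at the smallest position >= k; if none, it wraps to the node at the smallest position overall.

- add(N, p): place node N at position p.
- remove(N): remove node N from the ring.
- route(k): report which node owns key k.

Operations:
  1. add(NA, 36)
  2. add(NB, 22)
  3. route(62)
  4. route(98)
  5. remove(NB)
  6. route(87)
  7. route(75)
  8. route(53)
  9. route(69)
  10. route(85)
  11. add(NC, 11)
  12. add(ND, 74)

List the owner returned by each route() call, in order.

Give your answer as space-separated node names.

Answer: NB NB NA NA NA NA NA

Derivation:
Op 1: add NA@36 -> ring=[36:NA]
Op 2: add NB@22 -> ring=[22:NB,36:NA]
Op 3: route key 62: none >= 62, wrap to smallest pos 22 -> NB
Op 4: route key 98: none >= 98, wrap to smallest pos 22 -> NB
Op 5: remove NB -> ring=[36:NA]
Op 6: route key 87: none >= 87, wrap to smallest pos 36 -> NA
Op 7: route key 75: none >= 75, wrap to smallest pos 36 -> NA
Op 8: route key 53: none >= 53, wrap to smallest pos 36 -> NA
Op 9: route key 69: none >= 69, wrap to smallest pos 36 -> NA
Op 10: route key 85: none >= 85, wrap to smallest pos 36 -> NA
Op 11: add NC@11 -> ring=[11:NC,36:NA]
Op 12: add ND@74 -> ring=[11:NC,36:NA,74:ND]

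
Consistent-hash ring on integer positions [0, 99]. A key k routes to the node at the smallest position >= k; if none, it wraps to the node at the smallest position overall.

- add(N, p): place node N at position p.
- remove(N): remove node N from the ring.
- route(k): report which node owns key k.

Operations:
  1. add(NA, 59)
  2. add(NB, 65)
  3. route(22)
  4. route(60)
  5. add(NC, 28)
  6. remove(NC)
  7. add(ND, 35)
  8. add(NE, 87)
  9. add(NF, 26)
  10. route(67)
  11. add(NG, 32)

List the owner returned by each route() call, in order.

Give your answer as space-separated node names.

Answer: NA NB NE

Derivation:
Op 1: add NA@59 -> ring=[59:NA]
Op 2: add NB@65 -> ring=[59:NA,65:NB]
Op 3: route key 22: smallest pos >= 22 is 59 -> NA
Op 4: route key 60: smallest pos >= 60 is 65 -> NB
Op 5: add NC@28 -> ring=[28:NC,59:NA,65:NB]
Op 6: remove NC -> ring=[59:NA,65:NB]
Op 7: add ND@35 -> ring=[35:ND,59:NA,65:NB]
Op 8: add NE@87 -> ring=[35:ND,59:NA,65:NB,87:NE]
Op 9: add NF@26 -> ring=[26:NF,35:ND,59:NA,65:NB,87:NE]
Op 10: route key 67: smallest pos >= 67 is 87 -> NE
Op 11: add NG@32 -> ring=[26:NF,32:NG,35:ND,59:NA,65:NB,87:NE]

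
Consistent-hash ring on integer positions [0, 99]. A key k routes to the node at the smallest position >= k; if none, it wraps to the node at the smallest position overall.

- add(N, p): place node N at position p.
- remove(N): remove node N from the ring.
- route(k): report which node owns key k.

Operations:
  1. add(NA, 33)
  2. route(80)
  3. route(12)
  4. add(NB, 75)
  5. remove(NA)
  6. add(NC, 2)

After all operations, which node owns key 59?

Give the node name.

Answer: NB

Derivation:
Op 1: add NA@33 -> ring=[33:NA]
Op 2: route key 80: none >= 80, wrap to smallest pos 33 -> NA
Op 3: route key 12: smallest pos >= 12 is 33 -> NA
Op 4: add NB@75 -> ring=[33:NA,75:NB]
Op 5: remove NA -> ring=[75:NB]
Op 6: add NC@2 -> ring=[2:NC,75:NB]
Final route key 59: smallest pos >= 59 is 75 -> NB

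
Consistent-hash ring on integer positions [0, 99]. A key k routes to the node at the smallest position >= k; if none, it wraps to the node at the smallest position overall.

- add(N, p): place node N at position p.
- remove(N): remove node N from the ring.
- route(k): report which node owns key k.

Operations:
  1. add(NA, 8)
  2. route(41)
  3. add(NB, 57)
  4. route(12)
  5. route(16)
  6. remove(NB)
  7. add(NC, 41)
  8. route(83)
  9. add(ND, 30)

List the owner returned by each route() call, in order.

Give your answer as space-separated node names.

Op 1: add NA@8 -> ring=[8:NA]
Op 2: route key 41: none >= 41, wrap to smallest pos 8 -> NA
Op 3: add NB@57 -> ring=[8:NA,57:NB]
Op 4: route key 12: smallest pos >= 12 is 57 -> NB
Op 5: route key 16: smallest pos >= 16 is 57 -> NB
Op 6: remove NB -> ring=[8:NA]
Op 7: add NC@41 -> ring=[8:NA,41:NC]
Op 8: route key 83: none >= 83, wrap to smallest pos 8 -> NA
Op 9: add ND@30 -> ring=[8:NA,30:ND,41:NC]

Answer: NA NB NB NA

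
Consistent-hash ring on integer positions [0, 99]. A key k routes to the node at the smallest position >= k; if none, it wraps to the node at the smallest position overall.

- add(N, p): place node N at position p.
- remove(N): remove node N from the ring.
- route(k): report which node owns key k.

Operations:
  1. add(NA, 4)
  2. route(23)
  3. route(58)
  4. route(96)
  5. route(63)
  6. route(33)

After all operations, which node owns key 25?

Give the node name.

Answer: NA

Derivation:
Op 1: add NA@4 -> ring=[4:NA]
Op 2: route key 23: none >= 23, wrap to smallest pos 4 -> NA
Op 3: route key 58: none >= 58, wrap to smallest pos 4 -> NA
Op 4: route key 96: none >= 96, wrap to smallest pos 4 -> NA
Op 5: route key 63: none >= 63, wrap to smallest pos 4 -> NA
Op 6: route key 33: none >= 33, wrap to smallest pos 4 -> NA
Final route key 25: none >= 25, wrap to smallest pos 4 -> NA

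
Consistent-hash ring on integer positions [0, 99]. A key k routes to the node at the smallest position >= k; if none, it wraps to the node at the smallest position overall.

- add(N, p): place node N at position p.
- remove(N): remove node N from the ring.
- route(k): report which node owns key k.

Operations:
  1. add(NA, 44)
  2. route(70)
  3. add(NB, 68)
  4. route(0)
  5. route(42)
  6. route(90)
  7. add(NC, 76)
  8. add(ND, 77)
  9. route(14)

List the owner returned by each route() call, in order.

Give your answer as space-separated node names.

Answer: NA NA NA NA NA

Derivation:
Op 1: add NA@44 -> ring=[44:NA]
Op 2: route key 70: none >= 70, wrap to smallest pos 44 -> NA
Op 3: add NB@68 -> ring=[44:NA,68:NB]
Op 4: route key 0: smallest pos >= 0 is 44 -> NA
Op 5: route key 42: smallest pos >= 42 is 44 -> NA
Op 6: route key 90: none >= 90, wrap to smallest pos 44 -> NA
Op 7: add NC@76 -> ring=[44:NA,68:NB,76:NC]
Op 8: add ND@77 -> ring=[44:NA,68:NB,76:NC,77:ND]
Op 9: route key 14: smallest pos >= 14 is 44 -> NA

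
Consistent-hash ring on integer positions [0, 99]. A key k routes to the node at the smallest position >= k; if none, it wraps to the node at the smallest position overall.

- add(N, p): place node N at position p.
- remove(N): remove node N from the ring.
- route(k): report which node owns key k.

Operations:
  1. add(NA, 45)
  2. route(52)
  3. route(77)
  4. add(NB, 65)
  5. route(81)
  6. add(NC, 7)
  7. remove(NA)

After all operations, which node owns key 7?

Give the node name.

Answer: NC

Derivation:
Op 1: add NA@45 -> ring=[45:NA]
Op 2: route key 52: none >= 52, wrap to smallest pos 45 -> NA
Op 3: route key 77: none >= 77, wrap to smallest pos 45 -> NA
Op 4: add NB@65 -> ring=[45:NA,65:NB]
Op 5: route key 81: none >= 81, wrap to smallest pos 45 -> NA
Op 6: add NC@7 -> ring=[7:NC,45:NA,65:NB]
Op 7: remove NA -> ring=[7:NC,65:NB]
Final route key 7: smallest pos >= 7 is 7 -> NC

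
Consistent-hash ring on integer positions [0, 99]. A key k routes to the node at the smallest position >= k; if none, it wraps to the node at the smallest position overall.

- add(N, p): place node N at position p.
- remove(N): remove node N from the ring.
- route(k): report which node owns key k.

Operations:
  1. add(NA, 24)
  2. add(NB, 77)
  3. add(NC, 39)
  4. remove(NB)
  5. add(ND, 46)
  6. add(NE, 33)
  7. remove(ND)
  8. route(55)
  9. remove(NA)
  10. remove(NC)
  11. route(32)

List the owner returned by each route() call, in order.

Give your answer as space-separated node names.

Op 1: add NA@24 -> ring=[24:NA]
Op 2: add NB@77 -> ring=[24:NA,77:NB]
Op 3: add NC@39 -> ring=[24:NA,39:NC,77:NB]
Op 4: remove NB -> ring=[24:NA,39:NC]
Op 5: add ND@46 -> ring=[24:NA,39:NC,46:ND]
Op 6: add NE@33 -> ring=[24:NA,33:NE,39:NC,46:ND]
Op 7: remove ND -> ring=[24:NA,33:NE,39:NC]
Op 8: route key 55: none >= 55, wrap to smallest pos 24 -> NA
Op 9: remove NA -> ring=[33:NE,39:NC]
Op 10: remove NC -> ring=[33:NE]
Op 11: route key 32: smallest pos >= 32 is 33 -> NE

Answer: NA NE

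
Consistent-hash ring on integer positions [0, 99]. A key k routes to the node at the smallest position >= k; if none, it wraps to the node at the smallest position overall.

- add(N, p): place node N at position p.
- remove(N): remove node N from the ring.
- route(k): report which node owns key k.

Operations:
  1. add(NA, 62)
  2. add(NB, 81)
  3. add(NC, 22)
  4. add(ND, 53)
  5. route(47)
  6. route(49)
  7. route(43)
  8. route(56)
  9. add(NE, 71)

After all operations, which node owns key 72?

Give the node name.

Answer: NB

Derivation:
Op 1: add NA@62 -> ring=[62:NA]
Op 2: add NB@81 -> ring=[62:NA,81:NB]
Op 3: add NC@22 -> ring=[22:NC,62:NA,81:NB]
Op 4: add ND@53 -> ring=[22:NC,53:ND,62:NA,81:NB]
Op 5: route key 47: smallest pos >= 47 is 53 -> ND
Op 6: route key 49: smallest pos >= 49 is 53 -> ND
Op 7: route key 43: smallest pos >= 43 is 53 -> ND
Op 8: route key 56: smallest pos >= 56 is 62 -> NA
Op 9: add NE@71 -> ring=[22:NC,53:ND,62:NA,71:NE,81:NB]
Final route key 72: smallest pos >= 72 is 81 -> NB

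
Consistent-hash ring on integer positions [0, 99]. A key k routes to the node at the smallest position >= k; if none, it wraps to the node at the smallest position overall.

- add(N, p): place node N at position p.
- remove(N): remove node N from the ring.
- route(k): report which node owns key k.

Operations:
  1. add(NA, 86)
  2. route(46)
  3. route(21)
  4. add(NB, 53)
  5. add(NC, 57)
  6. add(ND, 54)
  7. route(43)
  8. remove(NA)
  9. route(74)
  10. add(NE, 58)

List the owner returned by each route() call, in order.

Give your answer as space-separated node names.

Answer: NA NA NB NB

Derivation:
Op 1: add NA@86 -> ring=[86:NA]
Op 2: route key 46: smallest pos >= 46 is 86 -> NA
Op 3: route key 21: smallest pos >= 21 is 86 -> NA
Op 4: add NB@53 -> ring=[53:NB,86:NA]
Op 5: add NC@57 -> ring=[53:NB,57:NC,86:NA]
Op 6: add ND@54 -> ring=[53:NB,54:ND,57:NC,86:NA]
Op 7: route key 43: smallest pos >= 43 is 53 -> NB
Op 8: remove NA -> ring=[53:NB,54:ND,57:NC]
Op 9: route key 74: none >= 74, wrap to smallest pos 53 -> NB
Op 10: add NE@58 -> ring=[53:NB,54:ND,57:NC,58:NE]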